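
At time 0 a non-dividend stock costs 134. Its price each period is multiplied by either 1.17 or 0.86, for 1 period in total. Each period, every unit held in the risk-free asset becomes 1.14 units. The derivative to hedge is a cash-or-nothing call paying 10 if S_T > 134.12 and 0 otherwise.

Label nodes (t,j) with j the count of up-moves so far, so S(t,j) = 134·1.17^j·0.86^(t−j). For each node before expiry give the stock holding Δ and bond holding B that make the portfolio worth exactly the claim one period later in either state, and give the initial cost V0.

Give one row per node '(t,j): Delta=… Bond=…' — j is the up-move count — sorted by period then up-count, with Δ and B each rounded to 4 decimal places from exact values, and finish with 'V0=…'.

(0,0): Delta=0.2407 Bond=-24.3350
V0=7.9230

No-arbitrage ⇒ martingale measure with p* = (R−d)/(u−d) = 0.9032.
Terminal values V(1,·): V(1,0)=0.0000, V(1,1)=10.0000
Node (0,0) S=134.0000: V=(p*·10.0000+(1−p*)·0.0000)/1.14=7.9230; Δ=(10.0000−0.0000)/(156.7800−115.2400)=0.2407; B=V−Δ·S=-24.3350
Each (Δ,B) replicates both successor values, so the strategy is self-financing and V0 is arbitrage-free.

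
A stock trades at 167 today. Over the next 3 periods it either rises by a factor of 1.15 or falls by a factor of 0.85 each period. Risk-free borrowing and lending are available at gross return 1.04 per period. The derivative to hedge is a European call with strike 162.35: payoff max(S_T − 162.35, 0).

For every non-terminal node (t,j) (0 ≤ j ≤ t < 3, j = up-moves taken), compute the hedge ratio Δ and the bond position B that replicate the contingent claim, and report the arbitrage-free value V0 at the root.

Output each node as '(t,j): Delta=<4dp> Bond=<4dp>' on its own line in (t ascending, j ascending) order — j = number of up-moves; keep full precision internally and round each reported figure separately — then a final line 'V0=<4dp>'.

Since d<R<u, set p* = (R−d)/(u−d) = 0.6333; price each node as the discounted p*-expectation of its children.
At expiry t=3: V(3,0)=0.0000, V(3,1)=0.0000, V(3,2)=25.3789, V(3,3)=91.6361
Node (2,0) S=120.6575: V=(p*·0.0000+(1−p*)·0.0000)/1.04=0.0000; Δ=(0.0000−0.0000)/(138.7561−102.5589)=0.0000; B=V−Δ·S=0.0000
Node (2,1) S=163.2425: V=(p*·25.3789+(1−p*)·0.0000)/1.04=15.4551; Δ=(25.3789−0.0000)/(187.7289−138.7561)=0.5182; B=V−Δ·S=-69.1412
Node (2,2) S=220.8575: V=(p*·91.6361+(1−p*)·25.3789)/1.04=64.7517; Δ=(91.6361−25.3789)/(253.9861−187.7289)=1.0000; B=V−Δ·S=-156.1058
Node (1,0) S=141.9500: V=(p*·15.4551+(1−p*)·0.0000)/1.04=9.4117; Δ=(15.4551−0.0000)/(163.2425−120.6575)=0.3629; B=V−Δ·S=-42.1052
Node (1,1) S=192.0500: V=(p*·64.7517+(1−p*)·15.4551)/1.04=44.8811; Δ=(64.7517−15.4551)/(220.8575−163.2425)=0.8556; B=V−Δ·S=-119.4411
Node (0,0) S=167.0000: V=(p*·44.8811+(1−p*)·9.4117)/1.04=30.6497; Δ=(44.8811−9.4117)/(192.0500−141.9500)=0.7080; B=V−Δ·S=-87.5814
Self-financing check: at every node Δ·S+B equals the discounted successor values.

(0,0): Delta=0.7080 Bond=-87.5814
(1,0): Delta=0.3629 Bond=-42.1052
(1,1): Delta=0.8556 Bond=-119.4411
(2,0): Delta=0.0000 Bond=0.0000
(2,1): Delta=0.5182 Bond=-69.1412
(2,2): Delta=1.0000 Bond=-156.1058
V0=30.6497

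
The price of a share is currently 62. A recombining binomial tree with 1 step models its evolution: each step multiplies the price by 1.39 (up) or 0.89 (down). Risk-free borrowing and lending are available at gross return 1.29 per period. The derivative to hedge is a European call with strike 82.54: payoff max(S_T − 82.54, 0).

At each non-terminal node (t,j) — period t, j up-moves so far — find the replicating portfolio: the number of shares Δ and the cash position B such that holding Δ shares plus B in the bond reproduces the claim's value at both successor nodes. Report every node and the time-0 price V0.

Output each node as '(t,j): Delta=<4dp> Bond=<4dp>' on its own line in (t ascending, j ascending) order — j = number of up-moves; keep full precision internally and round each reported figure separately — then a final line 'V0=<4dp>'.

The replicating-portfolio and risk-neutral prices coincide; use p* = (1.29−0.89)/(1.39−0.89) = 0.8000 for the latter.
Terminal payoffs: V(1,0)=0.0000, V(1,1)=3.6400
  t=0,j=0: stock 62.0000 → up 86.1800 (V=3.6400), down 55.1800 (V=0.0000). Price 2.2574; hedge Δ=0.1174, bond B=-5.0226.
Self-financing check: at every node Δ·S+B equals the discounted successor values.

(0,0): Delta=0.1174 Bond=-5.0226
V0=2.2574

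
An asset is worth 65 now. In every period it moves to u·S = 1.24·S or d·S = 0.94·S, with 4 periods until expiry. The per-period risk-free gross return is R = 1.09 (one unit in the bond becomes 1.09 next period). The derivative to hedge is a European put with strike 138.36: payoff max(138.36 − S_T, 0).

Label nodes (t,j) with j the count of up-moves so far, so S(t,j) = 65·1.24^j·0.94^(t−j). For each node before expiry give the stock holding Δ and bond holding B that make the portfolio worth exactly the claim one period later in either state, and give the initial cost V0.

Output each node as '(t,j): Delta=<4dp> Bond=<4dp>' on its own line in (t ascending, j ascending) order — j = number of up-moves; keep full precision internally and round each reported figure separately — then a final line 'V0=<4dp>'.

Since d<R<u, set p* = (R−d)/(u−d) = 0.5000; price each node as the discounted p*-expectation of its children.
Terminal payoffs: V(4,0)=87.6113, V(4,1)=71.4149, V(4,2)=50.0495, V(4,3)=21.8653, V(4,4)=0.0000
Node (3,0) S=53.9880: V=(p*·71.4149+(1−p*)·87.6113)/1.09=72.9478; Δ=(71.4149−87.6113)/(66.9451−50.7487)=-1.0000; B=V−Δ·S=126.9358
Node (3,1) S=71.2182: V=(p*·50.0495+(1−p*)·71.4149)/1.09=55.7176; Δ=(50.0495−71.4149)/(88.3105−66.9451)=-1.0000; B=V−Δ·S=126.9358
Node (3,2) S=93.9474: V=(p*·21.8653+(1−p*)·50.0495)/1.09=32.9884; Δ=(21.8653−50.0495)/(116.4947−88.3105)=-1.0000; B=V−Δ·S=126.9358
Node (3,3) S=123.9306: V=(p*·0.0000+(1−p*)·21.8653)/1.09=10.0299; Δ=(0.0000−21.8653)/(153.6739−116.4947)=-0.5881; B=V−Δ·S=82.9142
Node (2,0) S=57.4340: V=(p*·55.7176+(1−p*)·72.9478)/1.09=59.0208; Δ=(55.7176−72.9478)/(71.2182−53.9880)=-1.0000; B=V−Δ·S=116.4548
Node (2,1) S=75.7640: V=(p*·32.9884+(1−p*)·55.7176)/1.09=40.6908; Δ=(32.9884−55.7176)/(93.9474−71.2182)=-1.0000; B=V−Δ·S=116.4548
Node (2,2) S=99.9440: V=(p*·10.0299+(1−p*)·32.9884)/1.09=19.7332; Δ=(10.0299−32.9884)/(123.9306−93.9474)=-0.7657; B=V−Δ·S=96.2615
Node (1,0) S=61.1000: V=(p*·40.6908+(1−p*)·59.0208)/1.09=45.7393; Δ=(40.6908−59.0208)/(75.7640−57.4340)=-1.0000; B=V−Δ·S=106.8393
Node (1,1) S=80.6000: V=(p*·19.7332+(1−p*)·40.6908)/1.09=27.7174; Δ=(19.7332−40.6908)/(99.9440−75.7640)=-0.8667; B=V−Δ·S=97.5763
Node (0,0) S=65.0000: V=(p*·27.7174+(1−p*)·45.7393)/1.09=33.6958; Δ=(27.7174−45.7393)/(80.6000−61.1000)=-0.9242; B=V−Δ·S=93.7686
Root portfolio cost Δ·65+B reproduces V0=33.6958.

(0,0): Delta=-0.9242 Bond=93.7686
(1,0): Delta=-1.0000 Bond=106.8393
(1,1): Delta=-0.8667 Bond=97.5763
(2,0): Delta=-1.0000 Bond=116.4548
(2,1): Delta=-1.0000 Bond=116.4548
(2,2): Delta=-0.7657 Bond=96.2615
(3,0): Delta=-1.0000 Bond=126.9358
(3,1): Delta=-1.0000 Bond=126.9358
(3,2): Delta=-1.0000 Bond=126.9358
(3,3): Delta=-0.5881 Bond=82.9142
V0=33.6958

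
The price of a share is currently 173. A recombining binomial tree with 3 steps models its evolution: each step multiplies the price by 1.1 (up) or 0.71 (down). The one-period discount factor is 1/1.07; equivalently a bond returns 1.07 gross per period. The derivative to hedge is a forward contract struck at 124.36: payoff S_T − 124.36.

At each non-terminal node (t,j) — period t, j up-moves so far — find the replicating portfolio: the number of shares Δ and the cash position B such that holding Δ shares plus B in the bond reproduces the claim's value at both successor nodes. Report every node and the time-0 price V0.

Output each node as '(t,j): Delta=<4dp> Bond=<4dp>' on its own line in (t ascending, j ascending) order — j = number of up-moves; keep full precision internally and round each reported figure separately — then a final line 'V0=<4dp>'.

(0,0): Delta=1.0000 Bond=-101.5148
(1,0): Delta=1.0000 Bond=-108.6208
(1,1): Delta=1.0000 Bond=-108.6208
(2,0): Delta=1.0000 Bond=-116.2243
(2,1): Delta=1.0000 Bond=-116.2243
(2,2): Delta=1.0000 Bond=-116.2243
V0=71.4852

Risk-neutral probability p* = (R−d)/(u−d) = (1.07−0.71)/(1.1−0.71) = 0.9231.
Payoff layer (t=3): V(3,0)=-62.4414, V(3,1)=-28.4298, V(3,2)=24.2643, V(3,3)=105.9030
  t=2,j=0: stock 87.2093 → up 95.9302 (V=-28.4298), down 61.9186 (V=-62.4414). Price -29.0150; hedge Δ=1.0000, bond B=-116.2243.
  t=2,j=1: stock 135.1130 → up 148.6243 (V=24.2643), down 95.9302 (V=-28.4298). Price 18.8887; hedge Δ=1.0000, bond B=-116.2243.
  t=2,j=2: stock 209.3300 → up 230.2630 (V=105.9030), down 148.6243 (V=24.2643). Price 93.1057; hedge Δ=1.0000, bond B=-116.2243.
  t=1,j=0: stock 122.8300 → up 135.1130 (V=18.8887), down 87.2093 (V=-29.0150). Price 14.2092; hedge Δ=1.0000, bond B=-108.6208.
  t=1,j=1: stock 190.3000 → up 209.3300 (V=93.1057), down 135.1130 (V=18.8887). Price 81.6792; hedge Δ=1.0000, bond B=-108.6208.
  t=0,j=0: stock 173.0000 → up 190.3000 (V=81.6792), down 122.8300 (V=14.2092). Price 71.4852; hedge Δ=1.0000, bond B=-101.5148.
Self-financing check: at every node Δ·S+B equals the discounted successor values.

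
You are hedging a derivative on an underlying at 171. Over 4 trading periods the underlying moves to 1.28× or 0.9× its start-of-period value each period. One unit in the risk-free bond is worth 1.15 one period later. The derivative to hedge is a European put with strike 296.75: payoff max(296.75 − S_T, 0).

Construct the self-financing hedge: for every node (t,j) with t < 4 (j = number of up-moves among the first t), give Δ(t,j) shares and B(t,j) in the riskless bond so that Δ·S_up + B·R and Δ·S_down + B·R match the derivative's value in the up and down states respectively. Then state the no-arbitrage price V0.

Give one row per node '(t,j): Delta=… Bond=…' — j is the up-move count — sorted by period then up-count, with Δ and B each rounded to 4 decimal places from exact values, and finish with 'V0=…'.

(0,0): Delta=-0.4905 Bond=105.7133
(1,0): Delta=-0.8545 Bond=177.5921
(1,1): Delta=-0.3574 Bond=92.4390
(2,0): Delta=-1.0000 Bond=224.3856
(2,1): Delta=-0.8013 Bond=193.7504
(2,2): Delta=-0.1951 Bond=60.8332
(3,0): Delta=-1.0000 Bond=258.0435
(3,1): Delta=-1.0000 Bond=258.0435
(3,2): Delta=-0.7286 Bond=204.4931
(3,3): Delta=0.0000 Bond=0.0000
V0=21.8421

No-arbitrage ⇒ martingale measure with p* = (R−d)/(u−d) = 0.6579.
Terminal values V(4,·): V(4,0)=184.5569, V(4,1)=137.1865, V(4,2)=69.8152, V(4,3)=0.0000, V(4,4)=0.0000
Node (3,0) S=124.6590: V=(p*·137.1865+(1−p*)·184.5569)/1.15=133.3845; Δ=(137.1865−184.5569)/(159.5635−112.1931)=-1.0000; B=V−Δ·S=258.0435
Node (3,1) S=177.2928: V=(p*·69.8152+(1−p*)·137.1865)/1.15=80.7507; Δ=(69.8152−137.1865)/(226.9348−159.5635)=-1.0000; B=V−Δ·S=258.0435
Node (3,2) S=252.1498: V=(p*·0.0000+(1−p*)·69.8152)/1.15=20.7688; Δ=(0.0000−69.8152)/(322.7517−226.9348)=-0.7286; B=V−Δ·S=204.4931
Node (3,3) S=358.6130: V=(p*·0.0000+(1−p*)·0.0000)/1.15=0.0000; Δ=(0.0000−0.0000)/(459.0246−322.7517)=0.0000; B=V−Δ·S=0.0000
Node (2,0) S=138.5100: V=(p*·80.7507+(1−p*)·133.3845)/1.15=85.8756; Δ=(80.7507−133.3845)/(177.2928−124.6590)=-1.0000; B=V−Δ·S=224.3856
Node (2,1) S=196.9920: V=(p*·20.7688+(1−p*)·80.7507)/1.15=35.9034; Δ=(20.7688−80.7507)/(252.1498−177.2928)=-0.8013; B=V−Δ·S=193.7504
Node (2,2) S=280.1664: V=(p*·0.0000+(1−p*)·20.7688)/1.15=6.1784; Δ=(0.0000−20.7688)/(358.6130−252.1498)=-0.1951; B=V−Δ·S=60.8332
Node (1,0) S=153.9000: V=(p*·35.9034+(1−p*)·85.8756)/1.15=46.0862; Δ=(35.9034−85.8756)/(196.9920−138.5100)=-0.8545; B=V−Δ·S=177.5921
Node (1,1) S=218.8800: V=(p*·6.1784+(1−p*)·35.9034)/1.15=14.2152; Δ=(6.1784−35.9034)/(280.1664−196.9920)=-0.3574; B=V−Δ·S=92.4390
Node (0,0) S=171.0000: V=(p*·14.2152+(1−p*)·46.0862)/1.15=21.8421; Δ=(14.2152−46.0862)/(218.8800−153.9000)=-0.4905; B=V−Δ·S=105.7133
The time-0 hedge costs 21.8421, which is the no-arbitrage price.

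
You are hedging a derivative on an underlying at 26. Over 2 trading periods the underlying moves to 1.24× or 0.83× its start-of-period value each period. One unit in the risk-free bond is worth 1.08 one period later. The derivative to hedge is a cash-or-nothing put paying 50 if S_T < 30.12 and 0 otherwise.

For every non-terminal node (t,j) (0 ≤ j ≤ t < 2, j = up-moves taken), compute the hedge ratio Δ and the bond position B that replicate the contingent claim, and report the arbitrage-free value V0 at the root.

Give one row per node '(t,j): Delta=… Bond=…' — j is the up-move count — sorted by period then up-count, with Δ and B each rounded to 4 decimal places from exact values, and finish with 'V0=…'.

(0,0): Delta=-2.6482 Bond=95.7812
(1,0): Delta=0.0000 Bond=46.2963
(1,1): Delta=-3.7826 Bond=140.0181
V0=26.9289

Since d<R<u, set p* = (R−d)/(u−d) = 0.6098; price each node as the discounted p*-expectation of its children.
Terminal payoffs: V(2,0)=50.0000, V(2,1)=50.0000, V(2,2)=0.0000
Node (1,0) S=21.5800: V=(p*·50.0000+(1−p*)·50.0000)/1.08=46.2963; Δ=(50.0000−50.0000)/(26.7592−17.9114)=0.0000; B=V−Δ·S=46.2963
Node (1,1) S=32.2400: V=(p*·0.0000+(1−p*)·50.0000)/1.08=18.0668; Δ=(0.0000−50.0000)/(39.9776−26.7592)=-3.7826; B=V−Δ·S=140.0181
Node (0,0) S=26.0000: V=(p*·18.0668+(1−p*)·46.2963)/1.08=26.9289; Δ=(18.0668−46.2963)/(32.2400−21.5800)=-2.6482; B=V−Δ·S=95.7812
Check: Δ(0,0)·S0 + B(0,0) = 26.9289 = V0.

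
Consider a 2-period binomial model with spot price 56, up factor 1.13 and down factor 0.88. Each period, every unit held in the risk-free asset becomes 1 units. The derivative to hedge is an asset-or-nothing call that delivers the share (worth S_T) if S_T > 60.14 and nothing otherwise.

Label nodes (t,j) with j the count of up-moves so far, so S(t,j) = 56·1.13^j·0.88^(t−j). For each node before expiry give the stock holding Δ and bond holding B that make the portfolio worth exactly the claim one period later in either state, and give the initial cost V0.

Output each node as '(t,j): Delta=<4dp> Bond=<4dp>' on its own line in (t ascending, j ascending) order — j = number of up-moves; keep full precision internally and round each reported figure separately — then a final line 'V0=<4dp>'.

(0,0): Delta=2.4516 Bond=-120.8172
(1,0): Delta=0.0000 Bond=0.0000
(1,1): Delta=4.5200 Bond=-251.7025
V0=16.4751

Risk-neutral probability p* = (R−d)/(u−d) = (1−0.88)/(1.13−0.88) = 0.4800.
At expiry t=2: V(2,0)=0.0000, V(2,1)=0.0000, V(2,2)=71.5064
  t=1,j=0: stock 49.2800 → up 55.6864 (V=0.0000), down 43.3664 (V=0.0000). Price 0.0000; hedge Δ=0.0000, bond B=0.0000.
  t=1,j=1: stock 63.2800 → up 71.5064 (V=71.5064), down 55.6864 (V=0.0000). Price 34.3231; hedge Δ=4.5200, bond B=-251.7025.
  t=0,j=0: stock 56.0000 → up 63.2800 (V=34.3231), down 49.2800 (V=0.0000). Price 16.4751; hedge Δ=2.4516, bond B=-120.8172.
Check: Δ(0,0)·S0 + B(0,0) = 16.4751 = V0.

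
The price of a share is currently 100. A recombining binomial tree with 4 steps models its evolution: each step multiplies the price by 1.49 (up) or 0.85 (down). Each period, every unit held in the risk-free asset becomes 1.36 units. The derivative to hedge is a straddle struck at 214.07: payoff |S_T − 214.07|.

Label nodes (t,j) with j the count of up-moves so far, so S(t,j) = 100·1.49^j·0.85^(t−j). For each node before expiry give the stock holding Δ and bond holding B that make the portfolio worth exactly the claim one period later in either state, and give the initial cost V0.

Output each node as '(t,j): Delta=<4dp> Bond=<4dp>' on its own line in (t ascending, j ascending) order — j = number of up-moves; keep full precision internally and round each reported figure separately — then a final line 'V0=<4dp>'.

(0,0): Delta=0.6535 Bond=-20.9160
(1,0): Delta=-0.1530 Bond=40.1040
(1,1): Delta=0.7708 Bond=-45.9192
(2,0): Delta=-1.0000 Bond=115.7385
(2,1): Delta=-0.0298 Bond=38.9422
(2,2): Delta=0.8872 Bond=-88.2953
(3,0): Delta=-1.0000 Bond=157.4044
(3,1): Delta=-1.0000 Bond=157.4044
(3,2): Delta=0.1113 Bond=26.3387
(3,3): Delta=1.0000 Bond=-157.4044
V0=44.4326

No-arbitrage ⇒ martingale measure with p* = (R−d)/(u−d) = 0.7969.
Terminal values V(4,·): V(4,0)=161.8694, V(4,1)=122.5654, V(4,2)=53.6678, V(4,3)=67.1057, V(4,4)=278.8144
(3,0): S=61.4125. Δ = (V_up−V_dn)/(S_up−S_dn) = (122.5654−161.8694)/(91.5046−52.2006) = -1.0000. V = [p*·122.5654 + (1−p*)·161.8694]/1.36 = 95.9919. B = V − Δ·S = 157.4044.
(3,1): S=107.6525. Δ = (V_up−V_dn)/(S_up−S_dn) = (53.6678−122.5654)/(160.4022−91.5046) = -1.0000. V = [p*·53.6678 + (1−p*)·122.5654]/1.36 = 49.7519. B = V − Δ·S = 157.4044.
(3,2): S=188.7085. Δ = (V_up−V_dn)/(S_up−S_dn) = (67.1057−53.6678)/(281.1757−160.4022) = 0.1113. V = [p*·67.1057 + (1−p*)·53.6678]/1.36 = 47.3354. B = V − Δ·S = 26.3387.
(3,3): S=330.7949. Δ = (V_up−V_dn)/(S_up−S_dn) = (278.8144−67.1057)/(492.8844−281.1757) = 1.0000. V = [p*·278.8144 + (1−p*)·67.1057]/1.36 = 173.3905. B = V − Δ·S = -157.4044.
(2,0): S=72.2500. Δ = (V_up−V_dn)/(S_up−S_dn) = (49.7519−95.9919)/(107.6525−61.4125) = -1.0000. V = [p*·49.7519 + (1−p*)·95.9919]/1.36 = 43.4885. B = V − Δ·S = 115.7385.
(2,1): S=126.6500. Δ = (V_up−V_dn)/(S_up−S_dn) = (47.3354−49.7519)/(188.7085−107.6525) = -0.0298. V = [p*·47.3354 + (1−p*)·49.7519]/1.36 = 35.1663. B = V − Δ·S = 38.9422.
(2,2): S=222.0100. Δ = (V_up−V_dn)/(S_up−S_dn) = (173.3905−47.3354)/(330.7949−188.7085) = 0.8872. V = [p*·173.3905 + (1−p*)·47.3354]/1.36 = 108.6658. B = V − Δ·S = -88.2953.
(1,0): S=85.0000. Δ = (V_up−V_dn)/(S_up−S_dn) = (35.1663−43.4885)/(126.6500−72.2500) = -0.1530. V = [p*·35.1663 + (1−p*)·43.4885]/1.36 = 27.1006. B = V − Δ·S = 40.1040.
(1,1): S=149.0000. Δ = (V_up−V_dn)/(S_up−S_dn) = (108.6658−35.1663)/(222.0100−126.6500) = 0.7708. V = [p*·108.6658 + (1−p*)·35.1663]/1.36 = 68.9237. B = V − Δ·S = -45.9192.
(0,0): S=100.0000. Δ = (V_up−V_dn)/(S_up−S_dn) = (68.9237−27.1006)/(149.0000−85.0000) = 0.6535. V = [p*·68.9237 + (1−p*)·27.1006]/1.36 = 44.4326. B = V − Δ·S = -20.9160.
Root portfolio cost Δ·100+B reproduces V0=44.4326.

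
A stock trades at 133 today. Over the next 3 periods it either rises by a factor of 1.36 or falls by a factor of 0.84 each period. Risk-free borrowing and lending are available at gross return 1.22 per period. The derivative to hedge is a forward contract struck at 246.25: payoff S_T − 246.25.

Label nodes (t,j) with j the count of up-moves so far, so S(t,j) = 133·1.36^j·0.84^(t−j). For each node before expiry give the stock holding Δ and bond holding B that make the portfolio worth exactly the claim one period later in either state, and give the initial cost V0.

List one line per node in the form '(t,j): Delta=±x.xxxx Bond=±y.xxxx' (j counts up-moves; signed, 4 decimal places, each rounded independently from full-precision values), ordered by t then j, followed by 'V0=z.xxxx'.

Risk-neutral probability p* = (R−d)/(u−d) = (1.22−0.84)/(1.36−0.84) = 0.7308.
Terminal values V(3,·): V(3,0)=-167.4204, V(3,1)=-118.6211, V(3,2)=-39.6127, V(3,3)=88.3056
Node (2,0) S=93.8448: V=(p*·-118.6211+(1−p*)·-167.4204)/1.22=-107.9995; Δ=(-118.6211−-167.4204)/(127.6289−78.8296)=1.0000; B=V−Δ·S=-201.8443
Node (2,1) S=151.9392: V=(p*·-39.6127+(1−p*)·-118.6211)/1.22=-49.9051; Δ=(-39.6127−-118.6211)/(206.6373−127.6289)=1.0000; B=V−Δ·S=-201.8443
Node (2,2) S=245.9968: V=(p*·88.3056+(1−p*)·-39.6127)/1.22=44.1525; Δ=(88.3056−-39.6127)/(334.5556−206.6373)=1.0000; B=V−Δ·S=-201.8443
Node (1,0) S=111.7200: V=(p*·-49.9051+(1−p*)·-107.9995)/1.22=-53.7261; Δ=(-49.9051−-107.9995)/(151.9392−93.8448)=1.0000; B=V−Δ·S=-165.4461
Node (1,1) S=180.8800: V=(p*·44.1525+(1−p*)·-49.9051)/1.22=15.4339; Δ=(44.1525−-49.9051)/(245.9968−151.9392)=1.0000; B=V−Δ·S=-165.4461
Node (0,0) S=133.0000: V=(p*·15.4339+(1−p*)·-53.7261)/1.22=-2.6116; Δ=(15.4339−-53.7261)/(180.8800−111.7200)=1.0000; B=V−Δ·S=-135.6116
The time-0 hedge costs -2.6116, which is the no-arbitrage price.

(0,0): Delta=1.0000 Bond=-135.6116
(1,0): Delta=1.0000 Bond=-165.4461
(1,1): Delta=1.0000 Bond=-165.4461
(2,0): Delta=1.0000 Bond=-201.8443
(2,1): Delta=1.0000 Bond=-201.8443
(2,2): Delta=1.0000 Bond=-201.8443
V0=-2.6116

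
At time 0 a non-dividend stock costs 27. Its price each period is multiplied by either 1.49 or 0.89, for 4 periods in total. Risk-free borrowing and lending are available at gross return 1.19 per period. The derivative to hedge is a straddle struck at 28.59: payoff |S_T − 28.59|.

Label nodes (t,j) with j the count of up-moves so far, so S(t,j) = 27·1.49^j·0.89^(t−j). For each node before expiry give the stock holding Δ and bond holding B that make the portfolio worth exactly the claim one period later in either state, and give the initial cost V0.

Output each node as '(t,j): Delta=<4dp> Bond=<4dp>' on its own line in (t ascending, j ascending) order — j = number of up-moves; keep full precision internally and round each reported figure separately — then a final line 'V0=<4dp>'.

(0,0): Delta=0.8891 Bond=-10.4799
(1,0): Delta=0.7091 Bond=-8.1453
(1,1): Delta=0.9966 Bond=-16.7970
(2,0): Delta=0.2371 Bond=0.4018
(2,1): Delta=0.9910 Bond=-19.7875
(2,2): Delta=1.0000 Bond=-20.1893
(3,0): Delta=-1.0000 Bond=24.0252
(3,1): Delta=0.9760 Bond=-23.0690
(3,2): Delta=1.0000 Bond=-24.0252
(3,3): Delta=1.0000 Bond=-24.0252
V0=13.5263

Under the risk-neutral measure, an up-move has probability p* = (R−d)/(u−d) = 0.5000 and values discount at R = 1.19.
Payoff layer (t=4): V(4,0)=11.6496, V(4,1)=0.2291, V(4,2)=18.8906, V(4,3)=50.9000, V(4,4)=104.4888
  t=3,j=0: stock 19.0342 → up 28.3609 (V=0.2291), down 16.9404 (V=11.6496). Price 4.9910; hedge Δ=-1.0000, bond B=24.0252.
  t=3,j=1: stock 31.8662 → up 47.4806 (V=18.8906), down 28.3609 (V=0.2291). Price 8.0335; hedge Δ=0.9760, bond B=-23.0690.
  t=3,j=2: stock 53.3490 → up 79.4900 (V=50.9000), down 47.4806 (V=18.8906). Price 29.3238; hedge Δ=1.0000, bond B=-24.0252.
  t=3,j=3: stock 89.3146 → up 133.0788 (V=104.4888), down 79.4900 (V=50.9000). Price 65.2894; hedge Δ=1.0000, bond B=-24.0252.
  t=2,j=0: stock 21.3867 → up 31.8662 (V=8.0335), down 19.0342 (V=4.9910). Price 5.4725; hedge Δ=0.2371, bond B=0.4018.
  t=2,j=1: stock 35.8047 → up 53.3490 (V=29.3238), down 31.8662 (V=8.0335). Price 15.6963; hedge Δ=0.9910, bond B=-19.7875.
  t=2,j=2: stock 59.9427 → up 89.3146 (V=65.2894), down 53.3490 (V=29.3238). Price 39.7534; hedge Δ=1.0000, bond B=-20.1893.
  t=1,j=0: stock 24.0300 → up 35.8047 (V=15.6963), down 21.3867 (V=5.4725). Price 8.8945; hedge Δ=0.7091, bond B=-8.1453.
  t=1,j=1: stock 40.2300 → up 59.9427 (V=39.7534), down 35.8047 (V=15.6963). Price 23.2982; hedge Δ=0.9966, bond B=-16.7970.
  t=0,j=0: stock 27.0000 → up 40.2300 (V=23.2982), down 24.0300 (V=8.8945). Price 13.5263; hedge Δ=0.8891, bond B=-10.4799.
Each (Δ,B) replicates both successor values, so the strategy is self-financing and V0 is arbitrage-free.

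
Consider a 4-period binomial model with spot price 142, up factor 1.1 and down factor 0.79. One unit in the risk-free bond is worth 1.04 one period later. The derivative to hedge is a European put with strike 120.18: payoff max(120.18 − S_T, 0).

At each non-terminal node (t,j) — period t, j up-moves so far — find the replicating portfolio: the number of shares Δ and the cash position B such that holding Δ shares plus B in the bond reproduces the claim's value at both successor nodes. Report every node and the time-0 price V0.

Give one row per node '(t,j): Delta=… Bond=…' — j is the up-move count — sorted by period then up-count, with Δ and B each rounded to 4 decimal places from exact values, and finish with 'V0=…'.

The replicating-portfolio and risk-neutral prices coincide; use p* = (1.04−0.79)/(1.1−0.79) = 0.8065 for the latter.
Terminal values V(4,·): V(4,0)=64.8709, V(4,1)=43.1673, V(4,2)=12.9471, V(4,3)=0.0000, V(4,4)=0.0000
  t=3,j=0: stock 70.0115 → up 77.0127 (V=43.1673), down 55.3091 (V=64.8709). Price 45.5462; hedge Δ=-1.0000, bond B=115.5577.
  t=3,j=1: stock 97.4844 → up 107.2329 (V=12.9471), down 77.0127 (V=43.1673). Price 18.0733; hedge Δ=-1.0000, bond B=115.5577.
  t=3,j=2: stock 135.7378 → up 149.3116 (V=0.0000), down 107.2329 (V=12.9471). Price 2.4095; hedge Δ=-0.3077, bond B=44.1745.
  t=3,j=3: stock 189.0020 → up 207.9022 (V=0.0000), down 149.3116 (V=0.0000). Price 0.0000; hedge Δ=0.0000, bond B=0.0000.
  t=2,j=0: stock 88.6222 → up 97.4844 (V=18.0733), down 70.0115 (V=45.5462). Price 22.4910; hedge Δ=-1.0000, bond B=111.1132.
  t=2,j=1: stock 123.3980 → up 135.7378 (V=2.4095), down 97.4844 (V=18.0733). Price 5.2319; hedge Δ=-0.4095, bond B=55.7602.
  t=2,j=2: stock 171.8200 → up 189.0020 (V=0.0000), down 135.7378 (V=2.4095). Price 0.4484; hedge Δ=-0.0452, bond B=8.2211.
  t=1,j=0: stock 112.1800 → up 123.3980 (V=5.2319), down 88.6222 (V=22.4910). Price 8.2427; hedge Δ=-0.4963, bond B=63.9170.
  t=1,j=1: stock 156.2000 → up 171.8200 (V=0.4484), down 123.3980 (V=5.2319). Price 1.3214; hedge Δ=-0.0988, bond B=16.7521.
  t=0,j=0: stock 142.0000 → up 156.2000 (V=1.3214), down 112.1800 (V=8.2427). Price 2.5587; hedge Δ=-0.1572, bond B=24.8854.
The time-0 hedge costs 2.5587, which is the no-arbitrage price.

(0,0): Delta=-0.1572 Bond=24.8854
(1,0): Delta=-0.4963 Bond=63.9170
(1,1): Delta=-0.0988 Bond=16.7521
(2,0): Delta=-1.0000 Bond=111.1132
(2,1): Delta=-0.4095 Bond=55.7602
(2,2): Delta=-0.0452 Bond=8.2211
(3,0): Delta=-1.0000 Bond=115.5577
(3,1): Delta=-1.0000 Bond=115.5577
(3,2): Delta=-0.3077 Bond=44.1745
(3,3): Delta=0.0000 Bond=0.0000
V0=2.5587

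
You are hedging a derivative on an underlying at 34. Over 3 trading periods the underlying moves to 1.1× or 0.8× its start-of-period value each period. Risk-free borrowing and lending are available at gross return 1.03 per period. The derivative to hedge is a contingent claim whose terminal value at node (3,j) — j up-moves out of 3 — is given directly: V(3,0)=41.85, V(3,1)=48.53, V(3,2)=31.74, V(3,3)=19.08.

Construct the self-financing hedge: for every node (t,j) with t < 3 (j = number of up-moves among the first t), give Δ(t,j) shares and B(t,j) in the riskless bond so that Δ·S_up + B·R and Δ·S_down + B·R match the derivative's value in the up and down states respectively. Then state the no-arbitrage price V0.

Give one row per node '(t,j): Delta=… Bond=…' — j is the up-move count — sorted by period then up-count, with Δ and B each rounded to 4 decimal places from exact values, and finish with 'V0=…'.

Since d<R<u, set p* = (R−d)/(u−d) = 0.7667; price each node as the discounted p*-expectation of its children.
Payoff layer (t=3): V(3,0)=41.8500, V(3,1)=48.5300, V(3,2)=31.7400, V(3,3)=19.0800
Node (2,0) S=21.7600: V=(p*·48.5300+(1−p*)·41.8500)/1.03=45.6032; Δ=(48.5300−41.8500)/(23.9360−17.4080)=1.0233; B=V−Δ·S=23.3366
Node (2,1) S=29.9200: V=(p*·31.7400+(1−p*)·48.5300)/1.03=34.6191; Δ=(31.7400−48.5300)/(32.9120−23.9360)=-1.8705; B=V−Δ·S=90.5858
Node (2,2) S=41.1400: V=(p*·19.0800+(1−p*)·31.7400)/1.03=21.3922; Δ=(19.0800−31.7400)/(45.2540−32.9120)=-1.0258; B=V−Δ·S=63.5922
Node (1,0) S=27.2000: V=(p*·34.6191+(1−p*)·45.6032)/1.03=36.0991; Δ=(34.6191−45.6032)/(29.9200−21.7600)=-1.3461; B=V−Δ·S=72.7129
Node (1,1) S=37.4000: V=(p*·21.3922+(1−p*)·34.6191)/1.03=23.7655; Δ=(21.3922−34.6191)/(41.1400−29.9200)=-1.1789; B=V−Δ·S=67.8551
Node (0,0) S=34.0000: V=(p*·23.7655+(1−p*)·36.0991)/1.03=25.8673; Δ=(23.7655−36.0991)/(37.4000−27.2000)=-1.2092; B=V−Δ·S=66.9792
Each (Δ,B) replicates both successor values, so the strategy is self-financing and V0 is arbitrage-free.

(0,0): Delta=-1.2092 Bond=66.9792
(1,0): Delta=-1.3461 Bond=72.7129
(1,1): Delta=-1.1789 Bond=67.8551
(2,0): Delta=1.0233 Bond=23.3366
(2,1): Delta=-1.8705 Bond=90.5858
(2,2): Delta=-1.0258 Bond=63.5922
V0=25.8673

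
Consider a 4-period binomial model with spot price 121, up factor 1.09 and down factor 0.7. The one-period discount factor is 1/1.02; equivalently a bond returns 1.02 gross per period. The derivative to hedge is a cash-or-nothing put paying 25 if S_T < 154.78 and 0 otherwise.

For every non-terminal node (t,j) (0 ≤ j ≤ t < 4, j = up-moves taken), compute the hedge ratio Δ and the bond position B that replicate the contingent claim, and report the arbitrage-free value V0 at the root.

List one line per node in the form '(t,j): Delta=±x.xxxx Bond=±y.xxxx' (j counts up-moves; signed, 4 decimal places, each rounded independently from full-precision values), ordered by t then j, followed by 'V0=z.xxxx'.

Since d<R<u, set p* = (R−d)/(u−d) = 0.8205; price each node as the discounted p*-expectation of its children.
Terminal values V(4,·): V(4,0)=25.0000, V(4,1)=25.0000, V(4,2)=25.0000, V(4,3)=25.0000, V(4,4)=0.0000
  t=3,j=0: stock 41.5030 → up 45.2383 (V=25.0000), down 29.0521 (V=25.0000). Price 24.5098; hedge Δ=0.0000, bond B=24.5098.
  t=3,j=1: stock 64.6261 → up 70.4424 (V=25.0000), down 45.2383 (V=25.0000). Price 24.5098; hedge Δ=0.0000, bond B=24.5098.
  t=3,j=2: stock 100.6321 → up 109.6890 (V=25.0000), down 70.4424 (V=25.0000). Price 24.5098; hedge Δ=0.0000, bond B=24.5098.
  t=3,j=3: stock 156.6985 → up 170.8014 (V=0.0000), down 109.6890 (V=25.0000). Price 4.3992; hedge Δ=-0.4091, bond B=68.5018.
  t=2,j=0: stock 59.2900 → up 64.6261 (V=24.5098), down 41.5030 (V=24.5098). Price 24.0292; hedge Δ=0.0000, bond B=24.0292.
  t=2,j=1: stock 92.3230 → up 100.6321 (V=24.5098), down 64.6261 (V=24.5098). Price 24.0292; hedge Δ=0.0000, bond B=24.0292.
  t=2,j=2: stock 143.7601 → up 156.6985 (V=4.3992), down 100.6321 (V=24.5098). Price 7.8518; hedge Δ=-0.3587, bond B=59.4174.
  t=1,j=0: stock 84.7000 → up 92.3230 (V=24.0292), down 59.2900 (V=24.0292). Price 23.5581; hedge Δ=0.0000, bond B=23.5581.
  t=1,j=1: stock 131.8900 → up 143.7601 (V=7.8518), down 92.3230 (V=24.0292). Price 10.5445; hedge Δ=-0.3145, bond B=52.0252.
  t=0,j=0: stock 121.0000 → up 131.8900 (V=10.5445), down 84.7000 (V=23.5581). Price 12.6277; hedge Δ=-0.2758, bond B=45.9958.
The time-0 hedge costs 12.6277, which is the no-arbitrage price.

(0,0): Delta=-0.2758 Bond=45.9958
(1,0): Delta=0.0000 Bond=23.5581
(1,1): Delta=-0.3145 Bond=52.0252
(2,0): Delta=0.0000 Bond=24.0292
(2,1): Delta=0.0000 Bond=24.0292
(2,2): Delta=-0.3587 Bond=59.4174
(3,0): Delta=0.0000 Bond=24.5098
(3,1): Delta=0.0000 Bond=24.5098
(3,2): Delta=0.0000 Bond=24.5098
(3,3): Delta=-0.4091 Bond=68.5018
V0=12.6277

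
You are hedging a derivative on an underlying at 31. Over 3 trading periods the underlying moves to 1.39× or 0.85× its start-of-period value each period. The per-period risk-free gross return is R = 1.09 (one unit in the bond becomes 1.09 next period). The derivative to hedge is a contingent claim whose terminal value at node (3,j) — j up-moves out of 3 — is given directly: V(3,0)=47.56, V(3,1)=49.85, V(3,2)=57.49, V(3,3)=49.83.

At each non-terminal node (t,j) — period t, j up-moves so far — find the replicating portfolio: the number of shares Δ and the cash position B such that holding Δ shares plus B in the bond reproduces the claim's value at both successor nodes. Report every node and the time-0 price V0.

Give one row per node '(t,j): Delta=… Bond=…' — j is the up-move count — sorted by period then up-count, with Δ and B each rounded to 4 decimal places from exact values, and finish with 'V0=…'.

The replicating-portfolio and risk-neutral prices coincide; use p* = (1.09−0.85)/(1.39−0.85) = 0.4444 for the latter.
Terminal values V(3,·): V(3,0)=47.5600, V(3,1)=49.8500, V(3,2)=57.4900, V(3,3)=49.8300
(2,0): S=22.3975. Δ = (V_up−V_dn)/(S_up−S_dn) = (49.8500−47.5600)/(31.1325−19.0379) = 0.1893. V = [p*·49.8500 + (1−p*)·47.5600]/1.09 = 44.5668. B = V − Δ·S = 40.3260.
(2,1): S=36.6265. Δ = (V_up−V_dn)/(S_up−S_dn) = (57.4900−49.8500)/(50.9108−31.1325) = 0.3863. V = [p*·57.4900 + (1−p*)·49.8500]/1.09 = 48.8491. B = V − Δ·S = 34.7010.
(2,2): S=59.8951. Δ = (V_up−V_dn)/(S_up−S_dn) = (49.8300−57.4900)/(83.2542−50.9108) = -0.2368. V = [p*·49.8300 + (1−p*)·57.4900]/1.09 = 49.6198. B = V − Δ·S = 63.8050.
(1,0): S=26.3500. Δ = (V_up−V_dn)/(S_up−S_dn) = (48.8491−44.5668)/(36.6265−22.3975) = 0.3010. V = [p*·48.8491 + (1−p*)·44.5668]/1.09 = 42.6331. B = V − Δ·S = 34.7028.
(1,1): S=43.0900. Δ = (V_up−V_dn)/(S_up−S_dn) = (49.6198−48.8491)/(59.8951−36.6265) = 0.0331. V = [p*·49.6198 + (1−p*)·48.8491]/1.09 = 45.1299. B = V − Δ·S = 43.7028.
(0,0): S=31.0000. Δ = (V_up−V_dn)/(S_up−S_dn) = (45.1299−42.6331)/(43.0900−26.3500) = 0.1492. V = [p*·45.1299 + (1−p*)·42.6331]/1.09 = 40.1310. B = V − Δ·S = 35.5071.
The time-0 hedge costs 40.1310, which is the no-arbitrage price.

(0,0): Delta=0.1492 Bond=35.5071
(1,0): Delta=0.3010 Bond=34.7028
(1,1): Delta=0.0331 Bond=43.7028
(2,0): Delta=0.1893 Bond=40.3260
(2,1): Delta=0.3863 Bond=34.7010
(2,2): Delta=-0.2368 Bond=63.8050
V0=40.1310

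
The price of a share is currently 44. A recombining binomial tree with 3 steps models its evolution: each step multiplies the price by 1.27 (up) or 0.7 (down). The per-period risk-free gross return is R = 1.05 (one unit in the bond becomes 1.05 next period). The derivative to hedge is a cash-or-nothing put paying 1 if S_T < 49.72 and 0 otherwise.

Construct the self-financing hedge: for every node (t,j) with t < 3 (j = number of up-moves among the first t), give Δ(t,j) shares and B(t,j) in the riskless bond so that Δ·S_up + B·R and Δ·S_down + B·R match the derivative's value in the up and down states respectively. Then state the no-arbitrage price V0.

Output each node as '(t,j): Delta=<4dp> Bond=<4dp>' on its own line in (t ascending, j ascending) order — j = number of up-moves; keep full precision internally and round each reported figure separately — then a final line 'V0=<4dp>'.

(0,0): Delta=-0.0136 Bond=1.2638
(1,0): Delta=0.0000 Bond=0.9070
(1,1): Delta=-0.0184 Bond=1.5910
(2,0): Delta=0.0000 Bond=0.9524
(2,1): Delta=0.0000 Bond=0.9524
(2,2): Delta=-0.0247 Bond=2.1220
V0=0.6638

No-arbitrage ⇒ martingale measure with p* = (R−d)/(u−d) = 0.6140.
Payoff layer (t=3): V(3,0)=1.0000, V(3,1)=1.0000, V(3,2)=1.0000, V(3,3)=0.0000
(2,0): S=21.5600. Δ = (V_up−V_dn)/(S_up−S_dn) = (1.0000−1.0000)/(27.3812−15.0920) = 0.0000. V = [p*·1.0000 + (1−p*)·1.0000]/1.05 = 0.9524. B = V − Δ·S = 0.9524.
(2,1): S=39.1160. Δ = (V_up−V_dn)/(S_up−S_dn) = (1.0000−1.0000)/(49.6773−27.3812) = 0.0000. V = [p*·1.0000 + (1−p*)·1.0000]/1.05 = 0.9524. B = V − Δ·S = 0.9524.
(2,2): S=70.9676. Δ = (V_up−V_dn)/(S_up−S_dn) = (0.0000−1.0000)/(90.1289−49.6773) = -0.0247. V = [p*·0.0000 + (1−p*)·1.0000]/1.05 = 0.3676. B = V − Δ·S = 2.1220.
(1,0): S=30.8000. Δ = (V_up−V_dn)/(S_up−S_dn) = (0.9524−0.9524)/(39.1160−21.5600) = 0.0000. V = [p*·0.9524 + (1−p*)·0.9524]/1.05 = 0.9070. B = V − Δ·S = 0.9070.
(1,1): S=55.8800. Δ = (V_up−V_dn)/(S_up−S_dn) = (0.3676−0.9524)/(70.9676−39.1160) = -0.0184. V = [p*·0.3676 + (1−p*)·0.9524]/1.05 = 0.5650. B = V − Δ·S = 1.5910.
(0,0): S=44.0000. Δ = (V_up−V_dn)/(S_up−S_dn) = (0.5650−0.9070)/(55.8800−30.8000) = -0.0136. V = [p*·0.5650 + (1−p*)·0.9070]/1.05 = 0.6638. B = V − Δ·S = 1.2638.
The time-0 hedge costs 0.6638, which is the no-arbitrage price.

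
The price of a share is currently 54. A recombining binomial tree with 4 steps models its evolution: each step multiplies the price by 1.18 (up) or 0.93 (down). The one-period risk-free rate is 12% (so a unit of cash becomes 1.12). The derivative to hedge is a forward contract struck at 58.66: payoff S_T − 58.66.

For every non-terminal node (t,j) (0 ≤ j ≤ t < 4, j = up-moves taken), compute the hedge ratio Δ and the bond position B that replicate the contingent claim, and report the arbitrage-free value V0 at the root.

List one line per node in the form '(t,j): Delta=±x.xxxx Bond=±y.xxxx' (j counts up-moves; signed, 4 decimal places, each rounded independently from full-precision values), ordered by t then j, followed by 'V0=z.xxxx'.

Under the risk-neutral measure, an up-move has probability p* = (R−d)/(u−d) = 0.7600 and values discount at R = 1.12.
At expiry t=4: V(4,0)=-18.2652, V(4,1)=-7.4064, V(4,2)=6.3715, V(4,3)=23.8531, V(4,4)=46.0340
(3,0): S=43.4353. Δ = (V_up−V_dn)/(S_up−S_dn) = (-7.4064−-18.2652)/(51.2536−40.3948) = 1.0000. V = [p*·-7.4064 + (1−p*)·-18.2652]/1.12 = -8.9397. B = V − Δ·S = -52.3750.
(3,1): S=55.1114. Δ = (V_up−V_dn)/(S_up−S_dn) = (6.3715−-7.4064)/(65.0315−51.2536) = 1.0000. V = [p*·6.3715 + (1−p*)·-7.4064]/1.12 = 2.7364. B = V − Δ·S = -52.3750.
(3,2): S=69.9263. Δ = (V_up−V_dn)/(S_up−S_dn) = (23.8531−6.3715)/(82.5131−65.0315) = 1.0000. V = [p*·23.8531 + (1−p*)·6.3715]/1.12 = 17.5513. B = V − Δ·S = -52.3750.
(3,3): S=88.7237. Δ = (V_up−V_dn)/(S_up−S_dn) = (46.0340−23.8531)/(104.6940−82.5131) = 1.0000. V = [p*·46.0340 + (1−p*)·23.8531]/1.12 = 36.3487. B = V − Δ·S = -52.3750.
(2,0): S=46.7046. Δ = (V_up−V_dn)/(S_up−S_dn) = (2.7364−-8.9397)/(55.1114−43.4353) = 1.0000. V = [p*·2.7364 + (1−p*)·-8.9397]/1.12 = -0.0588. B = V − Δ·S = -46.7634.
(2,1): S=59.2596. Δ = (V_up−V_dn)/(S_up−S_dn) = (17.5513−2.7364)/(69.9263−55.1114) = 1.0000. V = [p*·17.5513 + (1−p*)·2.7364]/1.12 = 12.4962. B = V − Δ·S = -46.7634.
(2,2): S=75.1896. Δ = (V_up−V_dn)/(S_up−S_dn) = (36.3487−17.5513)/(88.7237−69.9263) = 1.0000. V = [p*·36.3487 + (1−p*)·17.5513]/1.12 = 28.4262. B = V − Δ·S = -46.7634.
(1,0): S=50.2200. Δ = (V_up−V_dn)/(S_up−S_dn) = (12.4962−-0.0588)/(59.2596−46.7046) = 1.0000. V = [p*·12.4962 + (1−p*)·-0.0588]/1.12 = 8.4670. B = V − Δ·S = -41.7530.
(1,1): S=63.7200. Δ = (V_up−V_dn)/(S_up−S_dn) = (28.4262−12.4962)/(75.1896−59.2596) = 1.0000. V = [p*·28.4262 + (1−p*)·12.4962]/1.12 = 21.9670. B = V − Δ·S = -41.7530.
(0,0): S=54.0000. Δ = (V_up−V_dn)/(S_up−S_dn) = (21.9670−8.4670)/(63.7200−50.2200) = 1.0000. V = [p*·21.9670 + (1−p*)·8.4670]/1.12 = 16.7205. B = V − Δ·S = -37.2795.
Self-financing check: at every node Δ·S+B equals the discounted successor values.

(0,0): Delta=1.0000 Bond=-37.2795
(1,0): Delta=1.0000 Bond=-41.7530
(1,1): Delta=1.0000 Bond=-41.7530
(2,0): Delta=1.0000 Bond=-46.7634
(2,1): Delta=1.0000 Bond=-46.7634
(2,2): Delta=1.0000 Bond=-46.7634
(3,0): Delta=1.0000 Bond=-52.3750
(3,1): Delta=1.0000 Bond=-52.3750
(3,2): Delta=1.0000 Bond=-52.3750
(3,3): Delta=1.0000 Bond=-52.3750
V0=16.7205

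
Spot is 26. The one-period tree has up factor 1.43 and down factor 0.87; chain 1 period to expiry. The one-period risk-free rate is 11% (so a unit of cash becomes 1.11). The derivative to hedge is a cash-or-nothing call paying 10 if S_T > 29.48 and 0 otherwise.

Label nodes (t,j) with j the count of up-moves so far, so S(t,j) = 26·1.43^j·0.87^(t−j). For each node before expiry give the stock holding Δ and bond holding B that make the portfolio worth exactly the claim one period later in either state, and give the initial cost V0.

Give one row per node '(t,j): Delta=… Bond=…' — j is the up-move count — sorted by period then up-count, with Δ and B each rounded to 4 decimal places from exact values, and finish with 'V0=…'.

(0,0): Delta=0.6868 Bond=-13.9961
V0=3.8610

Since d<R<u, set p* = (R−d)/(u−d) = 0.4286; price each node as the discounted p*-expectation of its children.
At expiry t=1: V(1,0)=0.0000, V(1,1)=10.0000
Node (0,0) S=26.0000: V=(p*·10.0000+(1−p*)·0.0000)/1.11=3.8610; Δ=(10.0000−0.0000)/(37.1800−22.6200)=0.6868; B=V−Δ·S=-13.9961
Check: Δ(0,0)·S0 + B(0,0) = 3.8610 = V0.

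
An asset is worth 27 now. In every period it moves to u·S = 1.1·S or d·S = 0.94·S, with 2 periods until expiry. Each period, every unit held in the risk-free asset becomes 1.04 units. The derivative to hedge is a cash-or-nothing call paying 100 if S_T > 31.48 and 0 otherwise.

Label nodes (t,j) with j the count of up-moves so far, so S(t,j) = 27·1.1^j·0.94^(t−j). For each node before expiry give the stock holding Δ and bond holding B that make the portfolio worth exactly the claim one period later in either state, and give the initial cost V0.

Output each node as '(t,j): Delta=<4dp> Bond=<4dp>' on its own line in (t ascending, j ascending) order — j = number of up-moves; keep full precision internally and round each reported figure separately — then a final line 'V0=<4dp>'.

Since d<R<u, set p* = (R−d)/(u−d) = 0.6250; price each node as the discounted p*-expectation of its children.
Terminal values V(2,·): V(2,0)=0.0000, V(2,1)=0.0000, V(2,2)=100.0000
Node (1,0) S=25.3800: V=(p*·0.0000+(1−p*)·0.0000)/1.04=0.0000; Δ=(0.0000−0.0000)/(27.9180−23.8572)=0.0000; B=V−Δ·S=0.0000
Node (1,1) S=29.7000: V=(p*·100.0000+(1−p*)·0.0000)/1.04=60.0962; Δ=(100.0000−0.0000)/(32.6700−27.9180)=21.0438; B=V−Δ·S=-564.9038
Node (0,0) S=27.0000: V=(p*·60.0962+(1−p*)·0.0000)/1.04=36.1155; Δ=(60.0962−0.0000)/(29.7000−25.3800)=13.9111; B=V−Δ·S=-339.4855
Each (Δ,B) replicates both successor values, so the strategy is self-financing and V0 is arbitrage-free.

(0,0): Delta=13.9111 Bond=-339.4855
(1,0): Delta=0.0000 Bond=0.0000
(1,1): Delta=21.0438 Bond=-564.9038
V0=36.1155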